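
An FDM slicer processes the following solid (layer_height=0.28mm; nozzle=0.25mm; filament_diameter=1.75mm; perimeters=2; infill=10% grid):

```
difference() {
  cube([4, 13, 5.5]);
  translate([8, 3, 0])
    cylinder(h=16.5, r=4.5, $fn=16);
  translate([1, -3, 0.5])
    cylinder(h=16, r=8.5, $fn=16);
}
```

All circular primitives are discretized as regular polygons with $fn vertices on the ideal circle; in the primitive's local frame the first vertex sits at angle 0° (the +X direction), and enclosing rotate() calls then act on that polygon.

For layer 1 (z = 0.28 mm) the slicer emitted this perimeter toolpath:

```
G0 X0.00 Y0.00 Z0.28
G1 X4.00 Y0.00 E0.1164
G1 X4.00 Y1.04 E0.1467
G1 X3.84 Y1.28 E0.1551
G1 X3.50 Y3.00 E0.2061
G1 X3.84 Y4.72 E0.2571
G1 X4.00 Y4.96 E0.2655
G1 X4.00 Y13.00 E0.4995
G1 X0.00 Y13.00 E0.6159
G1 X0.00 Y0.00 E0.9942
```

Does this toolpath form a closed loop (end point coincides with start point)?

yes

Start point (G0): (0.00, 0.00). End point (last G1): the path returns to the start — closed.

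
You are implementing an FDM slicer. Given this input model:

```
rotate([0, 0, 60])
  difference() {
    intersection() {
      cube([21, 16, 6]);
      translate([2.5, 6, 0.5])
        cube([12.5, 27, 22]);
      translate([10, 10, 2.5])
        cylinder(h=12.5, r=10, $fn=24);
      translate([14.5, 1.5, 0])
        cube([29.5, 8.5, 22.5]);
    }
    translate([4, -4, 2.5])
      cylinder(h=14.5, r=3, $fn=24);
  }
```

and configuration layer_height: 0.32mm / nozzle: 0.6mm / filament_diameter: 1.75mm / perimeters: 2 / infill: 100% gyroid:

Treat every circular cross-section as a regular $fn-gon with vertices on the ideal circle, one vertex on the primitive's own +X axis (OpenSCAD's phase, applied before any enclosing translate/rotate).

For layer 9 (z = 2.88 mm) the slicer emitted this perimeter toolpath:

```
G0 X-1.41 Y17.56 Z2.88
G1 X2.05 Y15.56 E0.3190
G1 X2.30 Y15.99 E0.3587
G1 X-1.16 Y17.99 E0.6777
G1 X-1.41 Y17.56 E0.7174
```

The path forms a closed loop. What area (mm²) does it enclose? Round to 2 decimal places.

1.99 mm²

Apply the shoelace formula to the sequence of (X, Y) vertices; enclosed area = 1.99 mm².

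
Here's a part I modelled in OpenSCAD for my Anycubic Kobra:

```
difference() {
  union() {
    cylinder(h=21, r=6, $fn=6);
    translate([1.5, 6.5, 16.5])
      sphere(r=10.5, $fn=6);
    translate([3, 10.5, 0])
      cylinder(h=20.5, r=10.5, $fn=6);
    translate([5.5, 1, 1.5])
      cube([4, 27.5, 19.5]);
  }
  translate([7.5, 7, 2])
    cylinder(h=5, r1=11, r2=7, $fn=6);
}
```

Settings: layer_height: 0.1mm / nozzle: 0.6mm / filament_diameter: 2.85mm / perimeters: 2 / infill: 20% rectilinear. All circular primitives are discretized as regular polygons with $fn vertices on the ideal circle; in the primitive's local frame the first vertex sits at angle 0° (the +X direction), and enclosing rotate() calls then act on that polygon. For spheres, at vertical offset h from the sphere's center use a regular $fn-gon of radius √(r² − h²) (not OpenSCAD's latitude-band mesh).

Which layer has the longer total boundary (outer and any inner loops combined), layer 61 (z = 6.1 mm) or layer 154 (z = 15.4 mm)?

Layer 61 (z = 6.1): the r=6 cylinder contributes a regular 6-gon of circumradius 6 (perimeter = 2·6·6.000·sin(180°/6) = 36.00 mm); the r=10.5 sphere at (1.5, 6.5) slices to a regular 6-gon of circumradius 1.446 (√(r²−h²) with h=10.4 from center) (perimeter = 2·6·1.446·sin(180°/6) = 8.67 mm); the r=10.5 cylinder at (3, 10.5) gives a regular 6-gon of circumradius 10.5 (constant along its height) (perimeter = 2·6·10.500·sin(180°/6) = 63.00 mm); the 4×27.5 cube at (5.5, 1) contributes its full rectangle (perimeter 63.00 mm); Merging all regions: the regions partially overlap (shared area 102.76 mm²), so the edge portions inside another operand are dropped and the merged outline is re-measured after clipping — boundary = 97.27 mm; the cone at (7.5, 7) contributes a regular 6-gon of circumradius 7.720 (interpolated between r1=11 and r2=7 at t=0.820) (perimeter = 2·6·7.720·sin(180°/6) = 46.32 mm); After the difference (first − rest): starting from that combined region, the cone at (7.5, 7) partially overlaps it — only the 124.10 mm² overlap (of its 154.84 mm²) is removed, clipping the outline — boundary = 110.33 mm. So its perimeter = 110.33 mm. Layer 154 (z = 15.4): the r=6 cylinder gives a regular 6-gon of circumradius 6 (constant along its height) (perimeter = 2·6·6.000·sin(180°/6) = 36.00 mm); the r=10.5 sphere at (1.5, 6.5) slices to a regular 6-gon of circumradius 10.442 (√(r²−h²) with h=1.1 from center) (perimeter = 2·6·10.442·sin(180°/6) = 62.65 mm); the r=10.5 cylinder at (3, 10.5) contributes a regular 6-gon of circumradius 10.5 (perimeter = 2·6·10.500·sin(180°/6) = 63.00 mm); the cube at (5.5, 1) (footprint 4×27.5) is included at this height (perimeter 63.00 mm); Combining (union): the regions partially overlap (shared area 347.52 mm²), so the edge portions inside another operand are dropped and the merged outline is re-measured after clipping — boundary = 95.20 mm; the cone at (7.5, 7) is absent (z outside [2, 7]); After the difference (first − rest): none of the subtracted shapes is present at this height, so the result so far is unchanged — boundary = 95.20 mm. So its perimeter = 95.20 mm. Layer 61 is larger (110.33 vs 95.20 mm).

layer 61 (z = 6.1 mm)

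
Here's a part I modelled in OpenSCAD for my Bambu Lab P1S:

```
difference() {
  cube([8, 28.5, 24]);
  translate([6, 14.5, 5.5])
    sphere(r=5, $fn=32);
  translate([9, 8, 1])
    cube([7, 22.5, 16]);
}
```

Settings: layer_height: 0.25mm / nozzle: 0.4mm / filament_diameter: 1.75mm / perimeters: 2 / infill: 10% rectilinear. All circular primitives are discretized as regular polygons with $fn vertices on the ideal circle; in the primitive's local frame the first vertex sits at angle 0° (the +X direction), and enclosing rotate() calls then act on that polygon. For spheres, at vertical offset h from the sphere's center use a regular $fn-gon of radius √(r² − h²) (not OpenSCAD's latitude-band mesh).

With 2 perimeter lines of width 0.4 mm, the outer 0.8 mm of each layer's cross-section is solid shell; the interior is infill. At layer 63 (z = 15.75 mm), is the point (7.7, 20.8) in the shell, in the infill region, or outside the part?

At z = 15.75 mm: the cube is present — its section is the full 8×28.5 rectangle; the sphere at (6, 14.5) does not reach this height (|z−center|=10.250 > r=5); the cube at (9, 8) (footprint 7×22.5) is included at this height; Subtracting the remaining from the first: starting from the 8×28.5 cube, the 7×22.5 cube at (9, 8) misses the remaining region (no effect) — 1 connected region. Overall, the cross-section is a single solid region. The nearest boundary edge runs (8.00, 28.50)→(8.00, 0.00); distance from the point to it = 0.30 mm. The point is inside the cross-section, 0.30 mm from the nearest boundary — within the 0.8 mm shell band (2 × 0.4).

shell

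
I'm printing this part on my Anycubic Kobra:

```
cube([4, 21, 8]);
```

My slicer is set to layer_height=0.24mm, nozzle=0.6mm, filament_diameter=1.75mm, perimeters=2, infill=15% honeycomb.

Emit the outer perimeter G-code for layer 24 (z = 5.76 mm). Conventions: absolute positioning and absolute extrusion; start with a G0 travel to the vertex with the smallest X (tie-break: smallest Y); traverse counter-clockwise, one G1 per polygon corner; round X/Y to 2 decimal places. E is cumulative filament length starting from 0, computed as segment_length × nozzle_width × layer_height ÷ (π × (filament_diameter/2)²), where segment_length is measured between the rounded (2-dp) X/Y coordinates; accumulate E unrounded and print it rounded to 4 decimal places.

G0 X0.00 Y0.00 Z5.76
G1 X4.00 Y0.00 E0.2395
G1 X4.00 Y21.00 E1.4967
G1 X0.00 Y21.00 E1.7362
G1 X0.00 Y0.00 E2.9934

At z = 5.76 mm: the cube is present — its section is the full 4×21 rectangle. The outline is a single polygon with 4 vertices. Extrusion per mm of travel: 0.6 × 0.24 / (π × 0.875²) = 0.059868. Accumulating E over each segment gives final E = 2.9934.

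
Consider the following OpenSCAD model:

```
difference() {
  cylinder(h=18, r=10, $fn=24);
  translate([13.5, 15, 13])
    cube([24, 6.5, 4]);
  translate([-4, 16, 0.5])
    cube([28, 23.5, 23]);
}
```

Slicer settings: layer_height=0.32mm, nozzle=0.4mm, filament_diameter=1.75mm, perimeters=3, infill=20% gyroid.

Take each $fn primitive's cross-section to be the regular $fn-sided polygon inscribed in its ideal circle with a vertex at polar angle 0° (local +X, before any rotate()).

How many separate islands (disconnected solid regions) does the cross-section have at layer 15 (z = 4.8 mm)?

At z = 4.8 mm: the r=10 cylinder contributes a regular 24-gon of circumradius 10; the cube at (13.5, 15) is not intersected at this z (z outside [13, 17]); the cube at (-4, 16) is present — its section is the full 28×23.5 rectangle; After the difference (first − rest): starting from the r=10 cylinder, the 28×23.5 cube at (-4, 16) misses the remaining region (no effect) — 1 connected region. Overall, the cross-section is a single solid region. Island count = 1.

1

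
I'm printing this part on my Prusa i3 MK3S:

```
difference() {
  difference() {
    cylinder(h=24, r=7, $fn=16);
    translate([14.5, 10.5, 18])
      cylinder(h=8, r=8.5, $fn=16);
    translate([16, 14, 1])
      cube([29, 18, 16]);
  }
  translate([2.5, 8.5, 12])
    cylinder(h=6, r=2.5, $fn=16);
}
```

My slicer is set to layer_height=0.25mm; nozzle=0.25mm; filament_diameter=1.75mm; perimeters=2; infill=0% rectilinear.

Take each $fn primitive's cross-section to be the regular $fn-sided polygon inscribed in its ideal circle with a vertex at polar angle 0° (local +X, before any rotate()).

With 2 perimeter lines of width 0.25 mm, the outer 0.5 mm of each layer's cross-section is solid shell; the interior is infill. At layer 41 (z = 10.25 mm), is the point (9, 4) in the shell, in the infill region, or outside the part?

At z = 10.25 mm: the cylinder: section is a regular 16-gon, circumradius r=7; the cylinder at (14.5, 10.5) is absent (z outside [18, 26]); the 29×18 cube at (16, 14) contributes its full rectangle; Subtracting the remaining from the first: starting from the r=7 cylinder, the 29×18 cube at (16, 14) misses the remaining region (no effect) — 1 connected region; the cylinder at (2.5, 8.5) is not intersected at this z (z outside [12, 18]); Subtracting the remaining from the first: none of the subtracted shapes is present at this height, so that combined region is unchanged — 1 connected region. Overall, the cross-section is a single solid region. The nearest boundary edge runs (4.95, 4.95)→(6.47, 2.68); distance from the point to it = 2.86 mm. The point is not inside any of the regions above, so it lies outside the cross-section (2.86 mm from the nearest boundary).

outside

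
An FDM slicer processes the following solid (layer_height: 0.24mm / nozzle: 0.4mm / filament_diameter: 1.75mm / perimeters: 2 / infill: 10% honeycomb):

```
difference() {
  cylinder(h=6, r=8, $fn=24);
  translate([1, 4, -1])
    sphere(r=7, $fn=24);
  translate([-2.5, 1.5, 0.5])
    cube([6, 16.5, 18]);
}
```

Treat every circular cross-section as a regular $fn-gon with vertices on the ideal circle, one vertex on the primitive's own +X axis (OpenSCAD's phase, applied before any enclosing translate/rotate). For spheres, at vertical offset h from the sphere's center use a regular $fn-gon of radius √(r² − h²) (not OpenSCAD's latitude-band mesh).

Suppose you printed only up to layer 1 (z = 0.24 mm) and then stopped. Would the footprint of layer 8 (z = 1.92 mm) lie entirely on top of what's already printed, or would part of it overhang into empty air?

part overhangs

Compare the two slices. At z = 0.24: the r=8 cylinder contributes a regular 24-gon of circumradius 8 (area = (24/2)·8.000²·sin(360°/24) = 198.77 mm²); the r=7 sphere at (1, 4) slices to a regular 24-gon of circumradius 6.889 (√(r²−h²) with h=1.24 from center) (area = (24/2)·6.889²·sin(360°/24) = 147.41 mm²); the cube at (-2.5, 1.5) does not reach this height (z outside [0.5, 18.5]); Subtracting the remaining from the first: starting from the r=8 cylinder (198.77 mm²), the r=7 sphere at (1, 4) partially overlaps it — only the 110.55 mm² overlap (of its 147.41 mm²) is removed, clipping the outline — area = 88.22 mm². At z = 1.92: the r=8 cylinder gives a regular 24-gon of circumradius 8 (constant along its height) (area = (24/2)·8.000²·sin(360°/24) = 198.77 mm²); the sphere at (1, 4): section is a regular 24-gon, circumradius = √(r²−h²) = √(7²−2.92²) = 6.362 (area = (24/2)·6.362²·sin(360°/24) = 125.70 mm²); the cube at (-2.5, 1.5) (footprint 6×16.5) is included at this height (area 99.00 mm²); Taking the first minus the rest: starting from the r=8 cylinder (198.77 mm²), the r=7 sphere at (1, 4) partially overlaps it — only the 99.35 mm² overlap (of its 125.70 mm²) is removed, clipping the outline; the 6×16.5 cube at (-2.5, 1.5) misses the remaining region (no effect) — area = 99.42 mm². Checking containment: at z = 1.92 the cross-section extends beyond the z = 0.24 cross-section by about 11.20 mm².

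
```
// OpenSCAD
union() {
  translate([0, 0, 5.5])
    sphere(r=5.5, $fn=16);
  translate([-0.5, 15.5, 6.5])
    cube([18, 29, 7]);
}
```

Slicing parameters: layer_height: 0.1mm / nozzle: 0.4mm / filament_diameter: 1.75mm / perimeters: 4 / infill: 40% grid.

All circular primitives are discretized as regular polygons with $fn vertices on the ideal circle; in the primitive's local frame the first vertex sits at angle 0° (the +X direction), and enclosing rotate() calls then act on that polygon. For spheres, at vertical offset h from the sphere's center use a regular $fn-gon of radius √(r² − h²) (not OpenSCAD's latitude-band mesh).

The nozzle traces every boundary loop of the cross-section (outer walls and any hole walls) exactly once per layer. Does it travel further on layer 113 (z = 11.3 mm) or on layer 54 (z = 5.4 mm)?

Layer 113 (z = 11.3): the sphere is not intersected at this z (|z−center|=5.800 > r=5.5); the cube at (-0.5, 15.5) (footprint 18×29) is included at this height (perimeter 94.00 mm); Merging all regions: only the 18×29 cube at (-0.5, 15.5) is present, so the union is just that shape — boundary = 94.00 mm. So its perimeter = 94.00 mm. Layer 54 (z = 5.4): the r=5.5 sphere slices to a regular 16-gon of circumradius 5.499 (√(r²−h²) with h=0.1 from center) (perimeter = 2·16·5.499·sin(180°/16) = 34.33 mm); the cube at (-0.5, 15.5) does not reach this height (z outside [6.5, 13.5]); Taking the union: only the r=5.5 sphere is present, so the union is just that shape — boundary = 34.33 mm. So its perimeter = 34.33 mm. Layer 113 is larger (94.00 vs 34.33 mm).

layer 113 (z = 11.3 mm)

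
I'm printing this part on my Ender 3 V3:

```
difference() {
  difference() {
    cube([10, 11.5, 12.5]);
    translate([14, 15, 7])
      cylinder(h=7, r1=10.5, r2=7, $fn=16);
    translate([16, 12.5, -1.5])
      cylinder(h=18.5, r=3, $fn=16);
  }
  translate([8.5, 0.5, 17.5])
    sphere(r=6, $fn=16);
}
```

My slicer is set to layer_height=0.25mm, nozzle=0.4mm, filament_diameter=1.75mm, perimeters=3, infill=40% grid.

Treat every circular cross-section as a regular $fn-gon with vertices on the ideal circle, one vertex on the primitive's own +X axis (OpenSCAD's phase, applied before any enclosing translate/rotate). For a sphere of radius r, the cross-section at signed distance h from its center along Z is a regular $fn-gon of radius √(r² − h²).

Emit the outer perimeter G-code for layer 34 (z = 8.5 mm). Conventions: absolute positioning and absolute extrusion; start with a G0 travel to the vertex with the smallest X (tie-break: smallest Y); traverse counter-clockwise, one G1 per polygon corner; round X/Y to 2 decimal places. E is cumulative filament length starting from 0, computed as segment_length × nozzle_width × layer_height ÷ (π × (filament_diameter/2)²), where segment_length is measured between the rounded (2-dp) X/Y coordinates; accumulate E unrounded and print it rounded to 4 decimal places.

At z = 8.5 mm: the cube (footprint 10×11.5) is included at this height; the cone at (14, 15) (r1=10.5→r2=7) has section circumradius 9.750 here — a regular 16-gon; the r=3 cylinder at (16, 12.5) gives a regular 16-gon of circumradius 3 (constant along its height); Subtracting the remaining from the first: starting from the 10×11.5 cube, the cone at (14, 15) partially overlaps it — only the 16.46 mm² overlap (of its 291.03 mm²) is removed, clipping the outline; the r=3 cylinder at (16, 12.5) misses the remaining region (no effect) — 1 connected region; the sphere at (8.5, 0.5) does not reach this height (|z−center|=9.000 > r=6); After the difference (first − rest): none of the subtracted shapes is present at this height, so the result so far is unchanged — 1 connected region. The outline is a single polygon with 7 vertices. Extrusion per mm of travel: 0.4 × 0.25 / (π × 0.875²) = 0.041575. Accumulating E over each segment gives final E = 1.6688.

G0 X0.00 Y0.00 Z8.50
G1 X10.00 Y0.00 E0.4158
G1 X10.00 Y6.17 E0.6723
G1 X7.11 Y8.11 E0.8170
G1 X4.99 Y11.27 E0.9752
G1 X4.95 Y11.50 E0.9849
G1 X0.00 Y11.50 E1.1907
G1 X0.00 Y0.00 E1.6688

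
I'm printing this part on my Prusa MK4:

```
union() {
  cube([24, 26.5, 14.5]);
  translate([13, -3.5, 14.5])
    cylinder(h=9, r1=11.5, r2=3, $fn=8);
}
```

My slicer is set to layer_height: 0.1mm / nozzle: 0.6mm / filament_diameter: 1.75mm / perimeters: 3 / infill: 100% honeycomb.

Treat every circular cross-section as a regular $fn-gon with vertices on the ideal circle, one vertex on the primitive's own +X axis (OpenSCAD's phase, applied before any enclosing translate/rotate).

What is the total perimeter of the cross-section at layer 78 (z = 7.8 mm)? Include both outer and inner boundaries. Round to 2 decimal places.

101.00 mm

At z = 7.8 mm: the 24×26.5 cube contributes its full rectangle (perimeter 101.00 mm); the cone at (13, -3.5) is not intersected at this z (z outside [14.5, 23.5]); Taking the union: only the 24×26.5 cube is present, so the union is just that shape — boundary = 101.00 mm. Overall, the cross-section is a single solid region. Total boundary length (outer) = 101.00 mm.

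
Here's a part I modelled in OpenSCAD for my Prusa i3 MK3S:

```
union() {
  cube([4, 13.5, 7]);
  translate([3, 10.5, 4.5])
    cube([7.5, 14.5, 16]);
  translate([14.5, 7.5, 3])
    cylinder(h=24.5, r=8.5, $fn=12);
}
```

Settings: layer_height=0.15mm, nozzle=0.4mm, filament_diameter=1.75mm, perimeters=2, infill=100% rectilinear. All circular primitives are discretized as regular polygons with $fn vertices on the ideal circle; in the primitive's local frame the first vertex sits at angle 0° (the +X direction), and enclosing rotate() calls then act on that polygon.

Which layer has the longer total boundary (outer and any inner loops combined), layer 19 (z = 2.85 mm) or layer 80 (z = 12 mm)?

layer 80 (z = 12 mm)

Layer 19 (z = 2.85): the 4×13.5 cube contributes its full rectangle (perimeter 35.00 mm); the cube at (3, 10.5) is not intersected at this z (z outside [4.5, 20.5]); the cylinder at (14.5, 7.5) is not intersected at this z (z outside [3, 27.5]); Merging all regions: only the 4×13.5 cube is present, so the union is just that shape — boundary = 35.00 mm. So its perimeter = 35.00 mm. Layer 80 (z = 12): the cube is not intersected at this z (z outside [0, 7]); the cube at (3, 10.5) (footprint 7.5×14.5) is included at this height (perimeter 44.00 mm); the r=8.5 cylinder at (14.5, 7.5) gives a regular 12-gon of circumradius 8.5 (constant along its height) (perimeter = 2·12·8.500·sin(180°/12) = 52.80 mm); Taking the union: the regions partially overlap (shared area 10.04 mm²), so the edge portions inside another operand are dropped and the merged outline is re-measured after clipping — boundary = 82.72 mm. So its perimeter = 82.72 mm. Layer 80 is larger (82.72 vs 35.00 mm).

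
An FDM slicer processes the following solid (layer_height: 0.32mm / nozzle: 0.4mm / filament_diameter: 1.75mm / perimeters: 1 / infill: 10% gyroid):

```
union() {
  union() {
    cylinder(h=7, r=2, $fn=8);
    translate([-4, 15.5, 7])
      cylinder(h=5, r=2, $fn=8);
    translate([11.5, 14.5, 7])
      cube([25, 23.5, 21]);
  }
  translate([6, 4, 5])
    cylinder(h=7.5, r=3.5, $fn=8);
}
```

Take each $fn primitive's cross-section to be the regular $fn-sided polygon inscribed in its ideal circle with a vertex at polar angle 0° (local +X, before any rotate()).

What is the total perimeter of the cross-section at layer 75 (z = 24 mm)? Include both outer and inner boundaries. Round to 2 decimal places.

At z = 24 mm: the cylinder is absent (z outside [0, 7]); the cylinder at (-4, 15.5) is absent (z outside [7, 12]); the cube at (11.5, 14.5) (footprint 25×23.5) is included at this height (perimeter 97.00 mm); Merging all regions: only the 25×23.5 cube at (11.5, 14.5) is present, so the union is just that shape — boundary = 97.00 mm; the cylinder at (6, 4) is absent (z outside [5, 12.5]); Merging all regions: only that combined region is present, so the union is just that shape — boundary = 97.00 mm. Overall, the cross-section is a single solid region. Total boundary length (outer) = 97.00 mm.

97.00 mm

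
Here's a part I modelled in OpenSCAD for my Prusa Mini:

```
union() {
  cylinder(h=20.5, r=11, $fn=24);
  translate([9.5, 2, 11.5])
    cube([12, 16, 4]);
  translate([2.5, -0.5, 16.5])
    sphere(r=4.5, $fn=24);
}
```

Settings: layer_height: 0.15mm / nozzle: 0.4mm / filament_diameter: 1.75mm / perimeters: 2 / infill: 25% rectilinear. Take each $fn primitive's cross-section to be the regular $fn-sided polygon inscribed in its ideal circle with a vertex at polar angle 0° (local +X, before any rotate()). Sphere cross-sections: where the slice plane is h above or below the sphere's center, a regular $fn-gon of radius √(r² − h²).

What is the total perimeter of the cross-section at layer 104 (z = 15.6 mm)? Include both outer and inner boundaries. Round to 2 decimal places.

68.92 mm

At z = 15.6 mm: the r=11 cylinder gives a regular 24-gon of circumradius 11 (constant along its height) (perimeter = 2·24·11.000·sin(180°/24) = 68.92 mm); the cube at (9.5, 2) is absent (z outside [11.5, 15.5]); the r=4.5 sphere at (2.5, -0.5) slices to a regular 24-gon of circumradius 4.409 (√(r²−h²) with h=0.9 from center) (perimeter = 2·24·4.409·sin(180°/24) = 27.62 mm); Combining (union): the r=4.5 sphere at (2.5, -0.5) lies entirely inside the r=11 cylinder, so the union is just the r=11 cylinder — boundary = 68.92 mm. Overall, the cross-section is a single solid region. Total boundary length (outer) = 68.92 mm.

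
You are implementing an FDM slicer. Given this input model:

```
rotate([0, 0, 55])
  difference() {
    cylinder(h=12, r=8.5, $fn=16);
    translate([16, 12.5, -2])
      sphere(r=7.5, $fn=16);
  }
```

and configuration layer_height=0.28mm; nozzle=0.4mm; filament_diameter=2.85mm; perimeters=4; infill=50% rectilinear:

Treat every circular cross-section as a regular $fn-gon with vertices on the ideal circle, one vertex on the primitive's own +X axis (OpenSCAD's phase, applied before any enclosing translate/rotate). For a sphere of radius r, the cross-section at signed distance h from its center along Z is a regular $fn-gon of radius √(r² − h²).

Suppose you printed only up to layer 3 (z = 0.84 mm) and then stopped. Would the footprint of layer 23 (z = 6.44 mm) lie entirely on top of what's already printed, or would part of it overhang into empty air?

Compare the two slices. At z = 0.84: the r=8.5 cylinder contributes a regular 16-gon of circumradius 8.5 (area = (16/2)·8.500²·sin(360°/16) = 221.19 mm²); the r=7.5 sphere at (16, 12.5) contributes a regular 16-gon of circumradius √(7.5²−2.84²) = 6.941 (area = (16/2)·6.941²·sin(360°/16) = 147.51 mm²); Taking the first minus the rest: starting from the r=8.5 cylinder (221.19 mm²), the r=7.5 sphere at (16, 12.5) misses the remaining region (no effect) — area = 221.19 mm²; (whole slice rotated 55° about Z — lengths, areas and connectivity unchanged). At z = 6.44: the r=8.5 cylinder contributes a regular 16-gon of circumradius 8.5 (area = (16/2)·8.500²·sin(360°/16) = 221.19 mm²); the sphere at (16, 12.5) is not intersected at this z (|z−center|=8.440 > r=7.5); After the difference (first − rest): none of the subtracted shapes is present at this height, so the r=8.5 cylinder is unchanged — area = 221.19 mm²; (rotated 55° about Z; rotation is an isometry so areas/perimeters/island counts are preserved). Checking containment: the cross-section at z = 6.44 is a subset of the cross-section at z = 0.84.

entirely on top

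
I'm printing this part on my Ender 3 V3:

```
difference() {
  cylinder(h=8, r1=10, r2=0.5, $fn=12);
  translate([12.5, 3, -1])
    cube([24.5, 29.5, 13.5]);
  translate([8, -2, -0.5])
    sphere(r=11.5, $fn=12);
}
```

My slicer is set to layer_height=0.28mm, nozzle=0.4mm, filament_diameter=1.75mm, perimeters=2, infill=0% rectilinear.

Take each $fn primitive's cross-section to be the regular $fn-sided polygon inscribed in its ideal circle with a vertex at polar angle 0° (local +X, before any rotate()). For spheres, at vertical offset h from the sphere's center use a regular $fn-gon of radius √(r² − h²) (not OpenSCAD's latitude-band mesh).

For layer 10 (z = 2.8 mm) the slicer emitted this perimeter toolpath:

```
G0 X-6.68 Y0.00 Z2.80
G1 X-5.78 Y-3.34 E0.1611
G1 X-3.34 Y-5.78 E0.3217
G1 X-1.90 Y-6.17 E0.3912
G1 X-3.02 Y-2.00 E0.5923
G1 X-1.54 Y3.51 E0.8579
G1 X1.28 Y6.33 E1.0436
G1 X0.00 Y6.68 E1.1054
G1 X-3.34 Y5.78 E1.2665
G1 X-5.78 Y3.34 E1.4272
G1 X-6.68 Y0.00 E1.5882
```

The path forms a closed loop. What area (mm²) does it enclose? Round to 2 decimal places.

Apply the shoelace formula to the sequence of (X, Y) vertices; enclosed area = 43.43 mm².

43.43 mm²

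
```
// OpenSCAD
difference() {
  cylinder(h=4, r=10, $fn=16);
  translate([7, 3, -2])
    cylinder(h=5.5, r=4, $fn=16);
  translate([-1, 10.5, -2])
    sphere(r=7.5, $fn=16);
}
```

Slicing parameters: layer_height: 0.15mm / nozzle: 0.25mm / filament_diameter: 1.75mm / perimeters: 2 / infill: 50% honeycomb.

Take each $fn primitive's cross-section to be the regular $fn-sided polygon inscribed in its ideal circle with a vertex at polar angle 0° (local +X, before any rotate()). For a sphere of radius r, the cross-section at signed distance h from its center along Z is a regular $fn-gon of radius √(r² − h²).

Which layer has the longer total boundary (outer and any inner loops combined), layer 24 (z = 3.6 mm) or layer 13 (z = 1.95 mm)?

Layer 24 (z = 3.6): the r=10 cylinder contributes a regular 16-gon of circumradius 10 (perimeter = 2·16·10.000·sin(180°/16) = 62.43 mm); the cylinder at (7, 3) is not intersected at this z (z outside [-2, 3.5]); the sphere at (-1, 10.5): section is a regular 16-gon, circumradius = √(r²−h²) = √(7.5²−5.6²) = 4.989 (perimeter = 2·16·4.989·sin(180°/16) = 31.15 mm); Taking the first minus the rest: starting from the r=10 cylinder, the r=7.5 sphere at (-1, 10.5) partially overlaps it — only the 27.71 mm² overlap (of its 76.20 mm²) is removed, clipping the outline — boundary = 64.78 mm. So its perimeter = 64.78 mm. Layer 13 (z = 1.95): the cylinder: section is a regular 16-gon, circumradius r=10 (perimeter = 2·16·10.000·sin(180°/16) = 62.43 mm); the r=4 cylinder at (7, 3) gives a regular 16-gon of circumradius 4 (constant along its height) (perimeter = 2·16·4.000·sin(180°/16) = 24.97 mm); the r=7.5 sphere at (-1, 10.5) slices to a regular 16-gon of circumradius 6.376 (√(r²−h²) with h=3.95 from center) (perimeter = 2·16·6.376·sin(180°/16) = 39.80 mm); Subtracting the remaining from the first: starting from the r=10 cylinder, the r=4 cylinder at (7, 3) partially overlaps it — only the 39.85 mm² overlap (of its 48.98 mm²) is removed, clipping the outline; the r=7.5 sphere at (-1, 10.5) partially overlaps it — only the 45.77 mm² overlap (of its 124.44 mm²) is removed, clipping the outline — boundary = 73.26 mm. So its perimeter = 73.26 mm. Layer 13 is larger (73.26 vs 64.78 mm).

layer 13 (z = 1.95 mm)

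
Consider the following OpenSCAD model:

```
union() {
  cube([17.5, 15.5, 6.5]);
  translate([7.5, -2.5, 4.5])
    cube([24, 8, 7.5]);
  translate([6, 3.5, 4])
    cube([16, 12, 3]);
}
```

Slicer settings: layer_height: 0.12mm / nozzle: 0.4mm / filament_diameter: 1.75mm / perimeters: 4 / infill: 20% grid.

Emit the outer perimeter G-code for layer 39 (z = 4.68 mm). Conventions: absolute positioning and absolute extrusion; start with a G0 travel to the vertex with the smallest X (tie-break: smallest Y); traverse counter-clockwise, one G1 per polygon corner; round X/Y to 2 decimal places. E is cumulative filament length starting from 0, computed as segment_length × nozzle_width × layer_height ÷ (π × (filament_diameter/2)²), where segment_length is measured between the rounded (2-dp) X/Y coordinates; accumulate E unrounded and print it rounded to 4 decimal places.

G0 X0.00 Y0.00 Z4.68
G1 X7.50 Y0.00 E0.1497
G1 X7.50 Y-2.50 E0.1996
G1 X31.50 Y-2.50 E0.6785
G1 X31.50 Y5.50 E0.8382
G1 X22.00 Y5.50 E1.0277
G1 X22.00 Y15.50 E1.2273
G1 X0.00 Y15.50 E1.6663
G1 X0.00 Y0.00 E1.9757

At z = 4.68 mm: the cube (footprint 17.5×15.5) is included at this height; the cube at (7.5, -2.5) is present — its section is the full 24×8 rectangle; the cube at (6, 3.5) is present — its section is the full 16×12 rectangle; Combining (union): the regions partially overlap (shared area 202.00 mm²), so overlapping operands fuse into one piece — 1 connected region. The outline is a single polygon with 8 vertices. Extrusion per mm of travel: 0.4 × 0.12 / (π × 0.875²) = 0.019956. Accumulating E over each segment gives final E = 1.9757.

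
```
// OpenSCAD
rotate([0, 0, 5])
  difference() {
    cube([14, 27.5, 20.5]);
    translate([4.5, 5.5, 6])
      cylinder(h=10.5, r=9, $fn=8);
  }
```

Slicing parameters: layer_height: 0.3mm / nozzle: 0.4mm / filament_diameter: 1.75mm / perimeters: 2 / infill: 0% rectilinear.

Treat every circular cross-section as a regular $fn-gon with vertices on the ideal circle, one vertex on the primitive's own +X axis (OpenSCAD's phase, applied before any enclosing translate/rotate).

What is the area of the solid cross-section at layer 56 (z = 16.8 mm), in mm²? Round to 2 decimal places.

385.00 mm²

At z = 16.8 mm: the cube (footprint 14×27.5) is included at this height (area 385.00 mm²); the cylinder at (4.5, 5.5) is absent (z outside [6, 16.5]); After the difference (first − rest): none of the subtracted shapes is present at this height, so the 14×27.5 cube is unchanged — area = 385.00 mm²; (whole slice rotated 5° about Z — lengths, areas and connectivity unchanged). Overall, the cross-section is a single solid region. Net area = 385.00 mm².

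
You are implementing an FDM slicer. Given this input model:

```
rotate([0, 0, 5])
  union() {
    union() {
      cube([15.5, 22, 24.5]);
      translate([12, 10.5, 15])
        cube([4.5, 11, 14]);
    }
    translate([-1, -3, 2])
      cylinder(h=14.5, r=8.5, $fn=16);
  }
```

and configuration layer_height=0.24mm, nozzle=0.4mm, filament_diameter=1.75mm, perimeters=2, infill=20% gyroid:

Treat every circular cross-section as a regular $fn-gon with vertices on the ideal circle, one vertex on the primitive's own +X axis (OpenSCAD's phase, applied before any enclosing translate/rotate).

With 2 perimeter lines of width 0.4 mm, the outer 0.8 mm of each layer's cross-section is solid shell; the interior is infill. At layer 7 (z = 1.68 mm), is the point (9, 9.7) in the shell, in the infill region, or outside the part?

infill

At z = 1.68 mm: the cube (footprint 15.5×22) is included at this height; the cube at (12, 10.5) does not reach this height (z outside [15, 29]); Merging all regions: only the 15.5×22 cube is present, so the union is just that shape — 1 connected region; the cylinder at (-1, -3) is not intersected at this z (z outside [2, 16.5]); Taking the union: only that combined region is present, so the union is just that shape — 1 connected region; (whole slice rotated 5° about Z — lengths, areas and connectivity unchanged). Overall, the cross-section is a single solid region. Undo the 5° rotation: the query point maps to (9.811, 8.879) in the un-rotated model frame. The nearest boundary edge runs (15.50, 0.00)→(15.50, 22.00); distance from the point to it = 5.69 mm. The point is inside the cross-section and 5.69 mm from the nearest boundary — more than the 0.8 mm shell width (2 × 0.4), so it's in the infill interior.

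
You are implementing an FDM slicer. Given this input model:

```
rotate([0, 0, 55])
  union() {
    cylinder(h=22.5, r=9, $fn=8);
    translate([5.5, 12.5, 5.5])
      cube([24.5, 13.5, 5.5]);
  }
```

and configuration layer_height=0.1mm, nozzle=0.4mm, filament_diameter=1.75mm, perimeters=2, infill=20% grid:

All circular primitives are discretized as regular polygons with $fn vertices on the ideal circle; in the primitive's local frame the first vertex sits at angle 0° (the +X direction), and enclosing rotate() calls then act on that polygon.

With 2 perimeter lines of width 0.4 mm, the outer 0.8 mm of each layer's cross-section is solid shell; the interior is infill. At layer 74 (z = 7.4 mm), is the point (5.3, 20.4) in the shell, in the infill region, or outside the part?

At z = 7.4 mm: the cylinder: section is a regular 8-gon, circumradius r=9; the 24.5×13.5 cube at (5.5, 12.5) contributes its full rectangle; Taking the union: the 2 present regions are separate (no shared area or edge), so areas and boundary lengths simply add and each stays a separate island — 2 connected regions; (whole slice rotated 55° about Z — lengths, areas and connectivity unchanged). Overall, the cross-section has 2 separate islands. Undo the 55° rotation: the query point maps to (19.751, 7.359) in the un-rotated model frame. The nearest boundary edge runs (30.00, 12.50)→(5.50, 12.50); distance from the point to it = 5.14 mm. The point is not inside any of the regions above, so it lies outside the cross-section (5.14 mm from the nearest boundary).

outside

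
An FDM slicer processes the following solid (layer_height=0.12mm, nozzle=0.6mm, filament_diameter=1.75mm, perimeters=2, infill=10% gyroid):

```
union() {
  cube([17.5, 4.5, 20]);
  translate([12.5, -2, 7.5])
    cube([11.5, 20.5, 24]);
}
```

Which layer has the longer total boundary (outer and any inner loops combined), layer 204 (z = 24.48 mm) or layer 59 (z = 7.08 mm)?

Layer 204 (z = 24.48): the cube does not reach this height (z outside [0, 20]); the cube at (12.5, -2) (footprint 11.5×20.5) is included at this height (perimeter 64.00 mm); Taking the union: only the 11.5×20.5 cube at (12.5, -2) is present, so the union is just that shape — boundary = 64.00 mm. So its perimeter = 64.00 mm. Layer 59 (z = 7.08): the cube is present — its section is the full 17.5×4.5 rectangle (perimeter 44.00 mm); the cube at (12.5, -2) does not reach this height (z outside [7.5, 31.5]); Combining (union): only the 17.5×4.5 cube is present, so the union is just that shape — boundary = 44.00 mm. So its perimeter = 44.00 mm. Layer 204 is larger (64.00 vs 44.00 mm).

layer 204 (z = 24.48 mm)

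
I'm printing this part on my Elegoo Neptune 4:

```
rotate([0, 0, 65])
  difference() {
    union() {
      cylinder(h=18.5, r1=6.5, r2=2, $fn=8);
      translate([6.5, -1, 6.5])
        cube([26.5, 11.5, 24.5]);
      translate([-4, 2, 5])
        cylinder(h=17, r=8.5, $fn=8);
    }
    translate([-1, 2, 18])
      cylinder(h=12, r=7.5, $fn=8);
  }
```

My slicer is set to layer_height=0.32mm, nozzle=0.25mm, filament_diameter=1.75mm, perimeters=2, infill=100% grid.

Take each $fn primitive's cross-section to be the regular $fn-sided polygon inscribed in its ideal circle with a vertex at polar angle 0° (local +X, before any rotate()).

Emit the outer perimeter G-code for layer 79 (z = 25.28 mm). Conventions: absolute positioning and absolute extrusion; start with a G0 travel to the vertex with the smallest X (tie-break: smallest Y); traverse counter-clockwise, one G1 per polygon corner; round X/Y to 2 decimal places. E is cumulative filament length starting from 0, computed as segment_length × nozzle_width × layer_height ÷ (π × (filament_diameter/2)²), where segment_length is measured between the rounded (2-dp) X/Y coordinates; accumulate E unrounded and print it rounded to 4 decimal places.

At z = 25.28 mm: the cone does not reach this height (z outside [0, 18.5]); the 26.5×11.5 cube at (6.5, -1) contributes its full rectangle; the cylinder at (-4, 2) is absent (z outside [5, 22]); Merging all regions: only the 26.5×11.5 cube at (6.5, -1) is present, so the union is just that shape — 1 connected region; the cylinder at (-1, 2): section is a regular 8-gon, circumradius r=7.5; Subtracting the remaining from the first: starting from that combined region, the r=7.5 cylinder at (-1, 2) misses the remaining region (no effect) — 1 connected region; (whole slice rotated 65° about Z — lengths, areas and connectivity unchanged). The outline is a single polygon with 4 vertices. Extrusion per mm of travel: 0.25 × 0.32 / (π × 0.875²) = 0.033260. Accumulating E over each segment gives final E = 2.5278.

G0 X-6.77 Y10.33 Z25.28
G1 X3.65 Y5.47 E0.3824
G1 X14.85 Y29.49 E1.2639
G1 X4.43 Y34.35 E1.6463
G1 X-6.77 Y10.33 E2.5278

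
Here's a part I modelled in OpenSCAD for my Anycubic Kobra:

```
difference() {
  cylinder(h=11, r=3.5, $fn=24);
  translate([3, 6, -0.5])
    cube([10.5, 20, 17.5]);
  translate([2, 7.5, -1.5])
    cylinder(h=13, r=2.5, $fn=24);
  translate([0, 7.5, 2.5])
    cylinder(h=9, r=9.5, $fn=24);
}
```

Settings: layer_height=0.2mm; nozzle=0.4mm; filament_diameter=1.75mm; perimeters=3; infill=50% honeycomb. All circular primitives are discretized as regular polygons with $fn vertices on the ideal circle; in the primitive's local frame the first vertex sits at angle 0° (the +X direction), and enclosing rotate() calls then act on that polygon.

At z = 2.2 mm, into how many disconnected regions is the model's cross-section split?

At z = 2.2 mm: the r=3.5 cylinder gives a regular 24-gon of circumradius 3.5 (constant along its height); the cube at (3, 6) is present — its section is the full 10.5×20 rectangle; the r=2.5 cylinder at (2, 7.5) contributes a regular 24-gon of circumradius 2.5; the cylinder at (0, 7.5) is absent (z outside [2.5, 11.5]); Taking the first minus the rest: starting from the r=3.5 cylinder, the 10.5×20 cube at (3, 6) misses the remaining region (no effect); the r=2.5 cylinder at (2, 7.5) misses the remaining region (no effect) — 1 connected region. The result has 1 disconnected region.

1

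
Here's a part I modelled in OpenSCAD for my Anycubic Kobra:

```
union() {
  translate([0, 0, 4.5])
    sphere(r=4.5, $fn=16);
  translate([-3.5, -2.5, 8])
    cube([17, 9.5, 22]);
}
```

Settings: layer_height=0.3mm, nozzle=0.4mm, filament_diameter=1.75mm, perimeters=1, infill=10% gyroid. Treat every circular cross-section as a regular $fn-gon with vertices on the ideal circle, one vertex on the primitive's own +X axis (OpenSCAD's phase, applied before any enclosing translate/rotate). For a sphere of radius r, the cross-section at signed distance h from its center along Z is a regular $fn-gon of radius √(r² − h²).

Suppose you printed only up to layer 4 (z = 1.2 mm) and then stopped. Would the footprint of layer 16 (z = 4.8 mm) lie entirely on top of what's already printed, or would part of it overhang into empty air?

Compare the two slices. At z = 1.2: the r=4.5 sphere slices to a regular 16-gon of circumradius 3.059 (√(r²−h²) with h=3.3 from center) (area = (16/2)·3.059²·sin(360°/16) = 28.66 mm²); the cube at (-3.5, -2.5) is not intersected at this z (z outside [8, 30]); Combining (union): only the r=4.5 sphere is present, so the union is just that shape — area = 28.66 mm². At z = 4.8: the sphere: section is a regular 16-gon, circumradius = √(r²−h²) = √(4.5²−0.3²) = 4.490 (area = (16/2)·4.490²·sin(360°/16) = 61.72 mm²); the cube at (-3.5, -2.5) is not intersected at this z (z outside [8, 30]); Combining (union): only the r=4.5 sphere is present, so the union is just that shape — area = 61.72 mm². Checking containment: at z = 4.8 the cross-section extends beyond the z = 1.2 cross-section by about 33.06 mm².

part overhangs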